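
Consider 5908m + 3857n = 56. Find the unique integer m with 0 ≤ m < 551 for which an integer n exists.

Euclid: 5908 = 1·3857 + 2051; 3857 = 1·2051 + 1806; 2051 = 1·1806 + 245; 1806 = 7·245 + 91; 245 = 2·91 + 63; 91 = 1·63 + 28; 63 = 2·28 + 7; 28 = 4·7 + 0 → gcd = 7; 56 = 7·8.
Back-substitution yields 5908·(126) + 3857·(-193) = 7, so one solution is m = 126·8 = 1008, n = -193·8 = -1544.
Solutions in m differ by 3857/7 = 551; the one in [0, 551) is 1008 mod 551 = 457.

457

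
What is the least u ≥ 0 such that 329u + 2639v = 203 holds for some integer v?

Reduce mod 2639: 329u ≡ 203 (mod 2639). With g = gcd(329, 2639) = 7 dividing 203, divide through: 47u ≡ 29 (mod 377).
Since gcd(47, 377) = 1, u ≡ 29·(47)⁻¹ ≡ 145 (mod 377). Smallest non-negative: 145.

145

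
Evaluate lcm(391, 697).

gcd first: 697 = 1·391 + 306; 391 = 1·306 + 85; 306 = 3·85 + 51; 85 = 1·51 + 34; 51 = 1·34 + 17; 34 = 2·17 + 0 → gcd = 17
lcm = 391·697/gcd = 272527/17 = 16031

16031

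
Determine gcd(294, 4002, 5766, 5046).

6

294 = 2 · 3 · 7²; 4002 = 2 · 3 · 23 · 29; 5766 = 2 · 3 · 31²; 5046 = 2 · 3 · 29²
gcd takes min exponent of each prime: 2 · 3 = 6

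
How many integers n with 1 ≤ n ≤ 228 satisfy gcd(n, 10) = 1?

91

10 = 2·5. Inclusion–exclusion on these primes:
228 − ⌊228/2⌋ − ⌊228/5⌋ + ⌊228/10⌋ = 91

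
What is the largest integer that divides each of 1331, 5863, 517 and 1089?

11

1331 = 11³; 5863 = 11 · 13 · 41; 517 = 11 · 47; 1089 = 3² · 11²
gcd takes min exponent of each prime: 11 = 11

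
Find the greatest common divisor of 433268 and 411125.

Euclid: 433268 = 1·411125 + 22143; 411125 = 18·22143 + 12551; 22143 = 1·12551 + 9592; 12551 = 1·9592 + 2959; 9592 = 3·2959 + 715; 2959 = 4·715 + 99; 715 = 7·99 + 22; 99 = 4·22 + 11; 22 = 2·11 + 0. Last nonzero remainder: 11.

11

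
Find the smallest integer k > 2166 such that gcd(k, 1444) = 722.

Multiples of 722 above 2166: 722·4, 722·5, … . Need the cofactor coprime to 1444/722 = 2.
Checking s = 4, 5, … the first with gcd(s, 2) = 1 is s = 5, giving 3610.

3610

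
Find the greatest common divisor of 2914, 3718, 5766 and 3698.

2914 = 2 · 31 · 47; 3718 = 2 · 11 · 13²; 5766 = 2 · 3 · 31²; 3698 = 2 · 43²
gcd takes min exponent of each prime: 2 = 2

2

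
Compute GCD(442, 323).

17

442 = 2 · 13 · 17
323 = 17 · 19
Common: 17 = 17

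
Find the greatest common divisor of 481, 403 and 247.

13

481 = 13 · 37; 403 = 13 · 31; 247 = 13 · 19
gcd takes min exponent of each prime: 13 = 13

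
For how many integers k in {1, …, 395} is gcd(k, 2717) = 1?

314

2717 = 11·13·19. Inclusion–exclusion on these primes:
395 − ⌊395/11⌋ − ⌊395/13⌋ − ⌊395/19⌋ + ⌊395/143⌋ + ⌊395/209⌋ + ⌊395/247⌋ − ⌊395/2717⌋ = 314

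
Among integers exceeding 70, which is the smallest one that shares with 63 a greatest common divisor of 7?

77

gcd(x, 63) = 7 forces 7 | x; write x = 7s. Then gcd(7s, 7·9) = 7·gcd(s, 9), so need gcd(s, 9) = 1.
7s > 70 gives s ≥ 11. The least s ≥ 11 coprime to 9 is 11, so x = 7·11 = 77.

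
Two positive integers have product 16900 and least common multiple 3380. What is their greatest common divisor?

From gcd × lcm = mn: gcd = 16900 / 3380 = 5.

5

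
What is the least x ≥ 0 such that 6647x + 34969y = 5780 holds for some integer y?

64

Euclid: 34969 = 5·6647 + 1734; 6647 = 3·1734 + 1445; 1734 = 1·1445 + 289; 1445 = 5·289 + 0 → gcd = 289; 5780 = 289·20.
Back-substitution yields 6647·(-21) + 34969·(4) = 289, so one solution is x = -21·20 = -420, y = 4·20 = 80.
Solutions in x differ by 34969/289 = 121; the one in [0, 121) is -420 mod 121 = 64.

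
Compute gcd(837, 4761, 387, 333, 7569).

gcd(837, 4761): 4761 = 5·837 + 576; 837 = 1·576 + 261; 576 = 2·261 + 54; 261 = 4·54 + 45; 54 = 1·45 + 9; 45 = 5·9 + 0 → 9
gcd(9, 387): 387 = 43·9 + 0 → 9
gcd(9, 333): 333 = 37·9 + 0 → 9
gcd(9, 7569): 7569 = 841·9 + 0 → 9

9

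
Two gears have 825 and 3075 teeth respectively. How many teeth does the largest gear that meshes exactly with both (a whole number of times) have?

75

Euclid: 3075 = 3·825 + 600; 825 = 1·600 + 225; 600 = 2·225 + 150; 225 = 1·150 + 75; 150 = 2·75 + 0. Last nonzero remainder: 75.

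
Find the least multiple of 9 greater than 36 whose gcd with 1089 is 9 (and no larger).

45

Multiples of 9 above 36: 9·5, 9·6, … . Need the cofactor coprime to 1089/9 = 121.
Checking s = 5, 6, … the first with gcd(s, 121) = 1 is s = 5, giving 45.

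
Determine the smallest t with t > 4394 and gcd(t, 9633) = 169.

Multiples of 169 above 4394: 169·27, 169·28, … . Need the cofactor coprime to 9633/169 = 57.
Checking s = 27, 28, … the first with gcd(s, 57) = 1 is s = 28, giving 4732.

4732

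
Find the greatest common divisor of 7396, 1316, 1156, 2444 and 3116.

4

gcd(7396, 1316): 7396 = 5·1316 + 816; 1316 = 1·816 + 500; 816 = 1·500 + 316; 500 = 1·316 + 184; 316 = 1·184 + 132; 184 = 1·132 + 52; 132 = 2·52 + 28; 52 = 1·28 + 24; 28 = 1·24 + 4; 24 = 6·4 + 0 → 4
gcd(4, 1156): 1156 = 289·4 + 0 → 4
gcd(4, 2444): 2444 = 611·4 + 0 → 4
gcd(4, 3116): 3116 = 779·4 + 0 → 4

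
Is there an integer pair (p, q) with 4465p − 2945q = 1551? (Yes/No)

By Bézout, 4465p − 2945q = 1551 has integer solutions iff gcd(4465, 2945) | 1551.
Euclid: 4465 = 1·2945 + 1520; 2945 = 1·1520 + 1425; 1520 = 1·1425 + 95; 1425 = 15·95 + 0. gcd = 95; 1551 mod 95 = 31. No.

No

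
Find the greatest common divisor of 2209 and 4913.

Euclid: 4913 = 2·2209 + 495; 2209 = 4·495 + 229; 495 = 2·229 + 37; 229 = 6·37 + 7; 37 = 5·7 + 2; 7 = 3·2 + 1; 2 = 2·1 + 0. Last nonzero remainder: 1.

1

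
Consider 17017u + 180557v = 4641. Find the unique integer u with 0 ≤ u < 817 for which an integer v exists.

743

gcd(17017, 180557) = 221 (Euclid: 180557 = 10·17017 + 10387; 17017 = 1·10387 + 6630; 10387 = 1·6630 + 3757; 6630 = 1·3757 + 2873; 3757 = 1·2873 + 884; 2873 = 3·884 + 221; 884 = 4·221 + 0), and 221 | 4641.
Extended Euclid: 17017·(191) + 180557·(-18) = 221. Scale by 21: u₀ = 4011.
General solution u = u₀ + 817t; reducing mod 817 gives u = 743 (and v = -70).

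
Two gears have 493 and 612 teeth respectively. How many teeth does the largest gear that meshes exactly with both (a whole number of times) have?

Euclid: 612 = 1·493 + 119; 493 = 4·119 + 17; 119 = 7·17 + 0. Last nonzero remainder: 17.

17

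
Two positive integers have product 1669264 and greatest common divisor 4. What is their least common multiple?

417316

Since gcd(p,q)·lcm(p,q) = pq, lcm = 1669264/4 = 417316.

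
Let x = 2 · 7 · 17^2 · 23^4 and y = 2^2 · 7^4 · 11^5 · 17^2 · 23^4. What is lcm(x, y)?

125090625454652396

max exponent per prime: 2^2 · 7^4 · 11^5 · 17^2 · 23^4 = 125090625454652396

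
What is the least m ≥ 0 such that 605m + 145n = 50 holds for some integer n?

gcd(605, 145) = 5 (Euclid: 605 = 4·145 + 25; 145 = 5·25 + 20; 25 = 1·20 + 5; 20 = 4·5 + 0), and 5 | 50.
Extended Euclid: 605·(6) + 145·(-25) = 5. Scale by 10: m₀ = 60.
General solution m = m₀ + 29t; reducing mod 29 gives m = 2 (and n = -8).

2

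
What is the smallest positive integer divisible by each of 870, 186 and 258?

lcm(870, 186) = 870·186/gcd = 161820/6 = 26970
lcm(26970, 258) = 26970·258/gcd = 6958260/6 = 1159710

1159710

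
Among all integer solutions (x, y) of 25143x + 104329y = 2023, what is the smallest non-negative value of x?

Euclid: 104329 = 4·25143 + 3757; 25143 = 6·3757 + 2601; 3757 = 1·2601 + 1156; 2601 = 2·1156 + 289; 1156 = 4·289 + 0 → gcd = 289; 2023 = 289·7.
Back-substitution yields 25143·(83) + 104329·(-20) = 289, so one solution is x = 83·7 = 581, y = -20·7 = -140.
Solutions in x differ by 104329/289 = 361; the one in [0, 361) is 581 mod 361 = 220.

220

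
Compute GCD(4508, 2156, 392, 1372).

gcd(4508, 2156): 4508 = 2·2156 + 196; 2156 = 11·196 + 0 → 196
gcd(196, 392): 392 = 2·196 + 0 → 196
gcd(196, 1372): 1372 = 7·196 + 0 → 196

196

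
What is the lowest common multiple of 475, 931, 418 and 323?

475 = 5² · 19; 931 = 7² · 19; 418 = 2 · 11 · 19; 323 = 17 · 19
lcm takes max exponent of each prime: 2 · 5² · 7² · 11 · 17 · 19 = 8704850

8704850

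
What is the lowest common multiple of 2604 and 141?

gcd first: 2604 = 18·141 + 66; 141 = 2·66 + 9; 66 = 7·9 + 3; 9 = 3·3 + 0 → gcd = 3
lcm = 2604·141/gcd = 367164/3 = 122388

122388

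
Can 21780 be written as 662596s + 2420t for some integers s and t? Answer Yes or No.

Yes

By Bézout, 662596s + 2420t = 21780 has integer solutions iff gcd(662596, 2420) | 21780.
Euclid: 662596 = 273·2420 + 1936; 2420 = 1·1936 + 484; 1936 = 4·484 + 0. gcd = 484; 21780 mod 484 = 0. Yes.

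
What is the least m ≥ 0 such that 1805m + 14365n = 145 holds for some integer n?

Reduce mod 14365: 1805m ≡ 145 (mod 14365). With g = gcd(1805, 14365) = 5 dividing 145, divide through: 361m ≡ 29 (mod 2873).
Since gcd(361, 2873) = 1, m ≡ 29·(361)⁻¹ ≡ 207 (mod 2873). Smallest non-negative: 207.

207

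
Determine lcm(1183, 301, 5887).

lcm(1183, 301) = 1183·301/gcd = 356083/7 = 50869
lcm(50869, 5887) = 50869·5887/gcd = 299465803/7 = 42780829

42780829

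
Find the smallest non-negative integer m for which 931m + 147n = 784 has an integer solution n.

1

gcd(931, 147) = 49 (Euclid: 931 = 6·147 + 49; 147 = 3·49 + 0), and 49 | 784.
Extended Euclid: 931·(1) + 147·(-6) = 49. Scale by 16: m₀ = 16.
General solution m = m₀ + 3t; reducing mod 3 gives m = 1 (and n = -1).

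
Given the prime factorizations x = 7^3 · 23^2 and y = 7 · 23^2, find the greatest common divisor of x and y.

3703

min exponent per shared prime: 7 · 23^2 = 3703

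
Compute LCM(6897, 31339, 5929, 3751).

387632091

6897 = 3 · 11² · 19; 31339 = 7 · 11² · 37; 5929 = 7² · 11²; 3751 = 11² · 31
lcm takes max exponent of each prime: 3 · 7² · 11² · 19 · 31 · 37 = 387632091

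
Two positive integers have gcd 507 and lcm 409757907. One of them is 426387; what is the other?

Using ab = gcd(a,b)·lcm(a,b) = 507·409757907 = 207747258849, we get b = 207747258849/426387 = 487227.

487227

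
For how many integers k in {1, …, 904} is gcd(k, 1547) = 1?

673

1547 = 7·13·17. Inclusion–exclusion on these primes:
904 − ⌊904/7⌋ − ⌊904/13⌋ − ⌊904/17⌋ + ⌊904/91⌋ + ⌊904/119⌋ + ⌊904/221⌋ − ⌊904/1547⌋ = 673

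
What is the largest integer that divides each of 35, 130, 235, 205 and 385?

5

35 = 5 · 7; 130 = 2 · 5 · 13; 235 = 5 · 47; 205 = 5 · 41; 385 = 5 · 7 · 11
gcd takes min exponent of each prime: 5 = 5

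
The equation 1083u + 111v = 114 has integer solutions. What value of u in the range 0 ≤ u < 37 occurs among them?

4

gcd(1083, 111) = 3 (Euclid: 1083 = 9·111 + 84; 111 = 1·84 + 27; 84 = 3·27 + 3; 27 = 9·3 + 0), and 3 | 114.
Extended Euclid: 1083·(4) + 111·(-39) = 3. Scale by 38: u₀ = 152.
General solution u = u₀ + 37t; reducing mod 37 gives u = 4 (and v = -38).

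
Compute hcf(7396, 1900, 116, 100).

gcd(7396, 1900): 7396 = 3·1900 + 1696; 1900 = 1·1696 + 204; 1696 = 8·204 + 64; 204 = 3·64 + 12; 64 = 5·12 + 4; 12 = 3·4 + 0 → 4
gcd(4, 116): 116 = 29·4 + 0 → 4
gcd(4, 100): 100 = 25·4 + 0 → 4

4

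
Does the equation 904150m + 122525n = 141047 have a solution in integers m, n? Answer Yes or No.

By Bézout, 904150m + 122525n = 141047 has integer solutions iff gcd(904150, 122525) | 141047.
Euclid: 904150 = 7·122525 + 46475; 122525 = 2·46475 + 29575; 46475 = 1·29575 + 16900; 29575 = 1·16900 + 12675; 16900 = 1·12675 + 4225; 12675 = 3·4225 + 0. gcd = 4225; 141047 mod 4225 = 1622. No.

No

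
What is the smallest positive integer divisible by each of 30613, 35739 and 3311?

30613 = 11³ · 23; 35739 = 3² · 11 · 19²; 3311 = 7 · 11 · 43
lcm takes max exponent of each prime: 3² · 7 · 11³ · 19² · 23 · 43 = 29937952737

29937952737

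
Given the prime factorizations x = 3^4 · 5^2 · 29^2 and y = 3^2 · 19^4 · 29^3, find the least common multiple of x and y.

6436257709725

max exponent per prime: 3^4 · 5^2 · 19^4 · 29^3 = 6436257709725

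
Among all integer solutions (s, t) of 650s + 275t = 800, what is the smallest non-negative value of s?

8

Reduce mod 275: 650s ≡ 800 (mod 275). With g = gcd(650, 275) = 25 dividing 800, divide through: 26s ≡ 32 (mod 11).
Since gcd(26, 11) = 1, s ≡ 32·(26)⁻¹ ≡ 8 (mod 11). Smallest non-negative: 8.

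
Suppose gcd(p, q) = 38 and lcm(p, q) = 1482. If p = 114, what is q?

494

p·q = gcd·lcm = 38·1482 = 56316, so q = 56316/114 = 494.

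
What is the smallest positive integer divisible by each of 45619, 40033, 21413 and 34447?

lcm(45619, 40033) = 45619·40033/gcd = 1826265427/931 = 1961617
lcm(1961617, 21413) = 1961617·21413/gcd = 42004104821/931 = 45117191
lcm(45117191, 34447) = 45117191·34447/gcd = 1554151878377/931 = 1669336067

1669336067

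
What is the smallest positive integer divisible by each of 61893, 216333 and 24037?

61893 = 3² · 13 · 23²; 216333 = 3² · 13 · 43²; 24037 = 13 · 43²
lcm takes max exponent of each prime: 3² · 13 · 23² · 43² = 114440157

114440157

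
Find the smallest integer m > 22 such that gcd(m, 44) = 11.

Multiples of 11 above 22: 11·3, 11·4, … . Need the cofactor coprime to 44/11 = 4.
Checking s = 3, 4, … the first with gcd(s, 4) = 1 is s = 3, giving 33.

33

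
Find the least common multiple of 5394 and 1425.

2562150

gcd first: 5394 = 3·1425 + 1119; 1425 = 1·1119 + 306; 1119 = 3·306 + 201; 306 = 1·201 + 105; 201 = 1·105 + 96; 105 = 1·96 + 9; 96 = 10·9 + 6; 9 = 1·6 + 3; 6 = 2·3 + 0 → gcd = 3
lcm = 5394·1425/gcd = 7686450/3 = 2562150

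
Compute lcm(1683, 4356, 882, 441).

3628548

lcm(1683, 4356) = 1683·4356/gcd = 7331148/99 = 74052
lcm(74052, 882) = 74052·882/gcd = 65313864/18 = 3628548
lcm(3628548, 441) = 3628548·441/gcd = 1600189668/441 = 3628548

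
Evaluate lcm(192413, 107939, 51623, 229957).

2385343961

192413 = 13 · 19² · 41; 107939 = 13 · 19² · 23; 51623 = 11 · 13 · 19²; 229957 = 7² · 13 · 19²
lcm takes max exponent of each prime: 7² · 11 · 13 · 19² · 23 · 41 = 2385343961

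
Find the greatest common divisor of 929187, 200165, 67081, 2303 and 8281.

49

gcd(929187, 200165): 929187 = 4·200165 + 128527; 200165 = 1·128527 + 71638; 128527 = 1·71638 + 56889; 71638 = 1·56889 + 14749; 56889 = 3·14749 + 12642; 14749 = 1·12642 + 2107; 12642 = 6·2107 + 0 → 2107
gcd(2107, 67081): 67081 = 31·2107 + 1764; 2107 = 1·1764 + 343; 1764 = 5·343 + 49; 343 = 7·49 + 0 → 49
gcd(49, 2303): 2303 = 47·49 + 0 → 49
gcd(49, 8281): 8281 = 169·49 + 0 → 49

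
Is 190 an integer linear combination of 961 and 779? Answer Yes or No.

gcd(961, 779): 961 = 1·779 + 182; 779 = 4·182 + 51; 182 = 3·51 + 29; 51 = 1·29 + 22; 29 = 1·22 + 7; 22 = 3·7 + 1; 7 = 7·1 + 0 → 1
1 divides 190, so a solution exists.

Yes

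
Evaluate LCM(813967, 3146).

813967 = 7 · 11² · 31²; 3146 = 2 · 11² · 13
max exponents: 2 · 7 · 11² · 13 · 31² = 21163142

21163142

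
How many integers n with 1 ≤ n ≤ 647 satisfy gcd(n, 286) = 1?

286 = 2·11·13. Inclusion–exclusion on these primes:
647 − ⌊647/2⌋ − ⌊647/11⌋ − ⌊647/13⌋ + ⌊647/22⌋ + ⌊647/26⌋ + ⌊647/143⌋ − ⌊647/286⌋ = 272

272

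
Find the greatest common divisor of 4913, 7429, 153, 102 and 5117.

4913 = 17³; 7429 = 17 · 19 · 23; 153 = 3² · 17; 102 = 2 · 3 · 17; 5117 = 7 · 17 · 43
gcd takes min exponent of each prime: 17 = 17

17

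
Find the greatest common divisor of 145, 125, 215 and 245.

5

145 = 5 · 29; 125 = 5³; 215 = 5 · 43; 245 = 5 · 7²
gcd takes min exponent of each prime: 5 = 5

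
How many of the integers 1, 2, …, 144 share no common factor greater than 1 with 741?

Prime factors of 741: 3, 13, 19. Count integers ≤ 144 divisible by none of them.
By inclusion–exclusion: 144 − ⌊144/3⌋ − ⌊144/13⌋ − ⌊144/19⌋ + ⌊144/39⌋ + ⌊144/57⌋ + ⌊144/247⌋ − ⌊144/741⌋ = 83.

83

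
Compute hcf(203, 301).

203 = 7 · 29
301 = 7 · 43
Common: 7 = 7

7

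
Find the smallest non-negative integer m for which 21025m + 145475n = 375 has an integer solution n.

1114

gcd(21025, 145475) = 25 (Euclid: 145475 = 6·21025 + 19325; 21025 = 1·19325 + 1700; 19325 = 11·1700 + 625; 1700 = 2·625 + 450; 625 = 1·450 + 175; 450 = 2·175 + 100; 175 = 1·100 + 75; 100 = 1·75 + 25; 75 = 3·25 + 0), and 25 | 375.
Extended Euclid: 21025·(1626) + 145475·(-235) = 25. Scale by 15: m₀ = 24390.
General solution m = m₀ + 5819t; reducing mod 5819 gives m = 1114 (and n = -161).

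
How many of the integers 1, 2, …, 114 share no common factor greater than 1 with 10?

10 = 2·5. Inclusion–exclusion on these primes:
114 − ⌊114/2⌋ − ⌊114/5⌋ + ⌊114/10⌋ = 46

46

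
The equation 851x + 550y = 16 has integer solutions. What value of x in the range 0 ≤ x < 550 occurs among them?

466

gcd(851, 550) = 1 (Euclid: 851 = 1·550 + 301; 550 = 1·301 + 249; 301 = 1·249 + 52; 249 = 4·52 + 41; 52 = 1·41 + 11; 41 = 3·11 + 8; 11 = 1·8 + 3; 8 = 2·3 + 2; 3 = 1·2 + 1; 2 = 2·1 + 0), and 1 | 16.
Extended Euclid: 851·(201) + 550·(-311) = 1. Scale by 16: x₀ = 3216.
General solution x = x₀ + 550t; reducing mod 550 gives x = 466 (and y = -721).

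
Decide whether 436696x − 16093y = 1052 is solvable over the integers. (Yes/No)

No

gcd(436696, 16093): 436696 = 27·16093 + 2185; 16093 = 7·2185 + 798; 2185 = 2·798 + 589; 798 = 1·589 + 209; 589 = 2·209 + 171; 209 = 1·171 + 38; 171 = 4·38 + 19; 38 = 2·19 + 0 → 19
19 does not divide 1052, so a solution does not exist.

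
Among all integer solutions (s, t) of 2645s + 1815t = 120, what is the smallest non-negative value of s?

Reduce mod 1815: 2645s ≡ 120 (mod 1815). With g = gcd(2645, 1815) = 5 dividing 120, divide through: 529s ≡ 24 (mod 363).
Since gcd(529, 363) = 1, s ≡ 24·(529)⁻¹ ≡ 57 (mod 363). Smallest non-negative: 57.

57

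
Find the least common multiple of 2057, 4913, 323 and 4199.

146834831

lcm(2057, 4913) = 2057·4913/gcd = 10106041/17 = 594473
lcm(594473, 323) = 594473·323/gcd = 192014779/17 = 11294987
lcm(11294987, 4199) = 11294987·4199/gcd = 47427650413/323 = 146834831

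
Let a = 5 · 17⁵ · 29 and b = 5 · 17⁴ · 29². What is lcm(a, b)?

5970498685

max exponent per prime: 5 · 17⁵ · 29² = 5970498685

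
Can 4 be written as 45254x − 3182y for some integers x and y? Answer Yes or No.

By Bézout, 45254x − 3182y = 4 has integer solutions iff gcd(45254, 3182) | 4.
Euclid: 45254 = 14·3182 + 706; 3182 = 4·706 + 358; 706 = 1·358 + 348; 358 = 1·348 + 10; 348 = 34·10 + 8; 10 = 1·8 + 2; 8 = 4·2 + 0. gcd = 2; 4 mod 2 = 0. Yes.

Yes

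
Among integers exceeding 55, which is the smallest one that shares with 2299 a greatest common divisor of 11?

2299 = 11·209. Any k with gcd(k, 2299) = 11 is a multiple of 11, say 11s, with s coprime to 209.
Need s > 55/11, so s ≥ 6. First s ≥ 6 with gcd(s, 209) = 1 is s = 6. Thus k = 11·6 = 66.

66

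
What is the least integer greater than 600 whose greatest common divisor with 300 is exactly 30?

gcd(t, 300) = 30 forces 30 | t; write t = 30s. Then gcd(30s, 30·10) = 30·gcd(s, 10), so need gcd(s, 10) = 1.
30s > 600 gives s ≥ 21. The least s ≥ 21 coprime to 10 is 21, so t = 30·21 = 630.

630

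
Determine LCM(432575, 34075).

432575 = 5² · 11³ · 13; 34075 = 5² · 29 · 47
max exponents: 5² · 11³ · 13 · 29 · 47 = 589599725

589599725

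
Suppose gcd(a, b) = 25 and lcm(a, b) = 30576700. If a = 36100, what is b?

a·b = gcd·lcm = 25·30576700 = 764417500, so b = 764417500/36100 = 21175.

21175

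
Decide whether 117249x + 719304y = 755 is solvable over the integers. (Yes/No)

No

gcd(117249, 719304): 719304 = 6·117249 + 15810; 117249 = 7·15810 + 6579; 15810 = 2·6579 + 2652; 6579 = 2·2652 + 1275; 2652 = 2·1275 + 102; 1275 = 12·102 + 51; 102 = 2·51 + 0 → 51
51 does not divide 755, so a solution does not exist.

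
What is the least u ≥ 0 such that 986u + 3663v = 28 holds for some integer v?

587

Reduce mod 3663: 986u ≡ 28 (mod 3663). With g = gcd(986, 3663) = 1 dividing 28, divide through: 986u ≡ 28 (mod 3663).
Since gcd(986, 3663) = 1, u ≡ 28·(986)⁻¹ ≡ 587 (mod 3663). Smallest non-negative: 587.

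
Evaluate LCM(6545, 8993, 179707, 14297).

2798238363305

lcm(6545, 8993) = 6545·8993/gcd = 58859185/17 = 3462305
lcm(3462305, 179707) = 3462305·179707/gcd = 622200444635/187 = 3327275105
lcm(3327275105, 14297) = 3327275105·14297/gcd = 47570052176185/17 = 2798238363305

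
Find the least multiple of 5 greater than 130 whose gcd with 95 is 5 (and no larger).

95 = 5·19. Any t with gcd(t, 95) = 5 is a multiple of 5, say 5s, with s coprime to 19.
Need s > 130/5, so s ≥ 27. First s ≥ 27 with gcd(s, 19) = 1 is s = 27. Thus t = 5·27 = 135.

135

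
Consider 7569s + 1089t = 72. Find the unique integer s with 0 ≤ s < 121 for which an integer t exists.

39

gcd(7569, 1089) = 9 (Euclid: 7569 = 6·1089 + 1035; 1089 = 1·1035 + 54; 1035 = 19·54 + 9; 54 = 6·9 + 0), and 9 | 72.
Extended Euclid: 7569·(20) + 1089·(-139) = 9. Scale by 8: s₀ = 160.
General solution s = s₀ + 121k; reducing mod 121 gives s = 39 (and t = -271).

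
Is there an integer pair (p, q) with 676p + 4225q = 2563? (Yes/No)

By Bézout, 676p + 4225q = 2563 has integer solutions iff gcd(676, 4225) | 2563.
Euclid: 4225 = 6·676 + 169; 676 = 4·169 + 0. gcd = 169; 2563 mod 169 = 28. No.

No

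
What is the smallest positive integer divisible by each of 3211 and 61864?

10455016

gcd first: 61864 = 19·3211 + 855; 3211 = 3·855 + 646; 855 = 1·646 + 209; 646 = 3·209 + 19; 209 = 11·19 + 0 → gcd = 19
lcm = 3211·61864/gcd = 198645304/19 = 10455016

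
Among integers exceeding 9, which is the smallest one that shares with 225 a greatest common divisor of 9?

gcd(t, 225) = 9 forces 9 | t; write t = 9s. Then gcd(9s, 9·25) = 9·gcd(s, 25), so need gcd(s, 25) = 1.
9s > 9 gives s ≥ 2. The least s ≥ 2 coprime to 25 is 2, so t = 9·2 = 18.

18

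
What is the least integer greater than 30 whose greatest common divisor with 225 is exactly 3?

33

225 = 3·75. Any k with gcd(k, 225) = 3 is a multiple of 3, say 3s, with s coprime to 75.
Need s > 30/3, so s ≥ 11. First s ≥ 11 with gcd(s, 75) = 1 is s = 11. Thus k = 3·11 = 33.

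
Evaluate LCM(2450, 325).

31850

gcd first: 2450 = 7·325 + 175; 325 = 1·175 + 150; 175 = 1·150 + 25; 150 = 6·25 + 0 → gcd = 25
lcm = 2450·325/gcd = 796250/25 = 31850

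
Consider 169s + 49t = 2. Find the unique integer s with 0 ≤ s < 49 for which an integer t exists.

9

gcd(169, 49) = 1 (Euclid: 169 = 3·49 + 22; 49 = 2·22 + 5; 22 = 4·5 + 2; 5 = 2·2 + 1; 2 = 2·1 + 0), and 1 | 2.
Extended Euclid: 169·(-20) + 49·(69) = 1. Scale by 2: s₀ = -40.
General solution s = s₀ + 49k; reducing mod 49 gives s = 9 (and t = -31).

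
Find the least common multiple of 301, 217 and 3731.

301 = 7 · 43; 217 = 7 · 31; 3731 = 7 · 13 · 41
lcm takes max exponent of each prime: 7 · 13 · 31 · 41 · 43 = 4973423

4973423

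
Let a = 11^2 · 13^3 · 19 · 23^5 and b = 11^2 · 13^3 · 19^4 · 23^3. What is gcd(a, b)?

61454336801

min exponent per shared prime: 11^2 · 13^3 · 19 · 23^3 = 61454336801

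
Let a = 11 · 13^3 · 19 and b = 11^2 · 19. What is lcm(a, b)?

max exponent per prime: 11^2 · 13^3 · 19 = 5050903

5050903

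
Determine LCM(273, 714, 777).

343434

273 = 3 · 7 · 13; 714 = 2 · 3 · 7 · 17; 777 = 3 · 7 · 37
lcm takes max exponent of each prime: 2 · 3 · 7 · 13 · 17 · 37 = 343434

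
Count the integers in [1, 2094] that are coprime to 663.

663 = 3·13·17. Inclusion–exclusion on these primes:
2094 − ⌊2094/3⌋ − ⌊2094/13⌋ − ⌊2094/17⌋ + ⌊2094/39⌋ + ⌊2094/51⌋ + ⌊2094/221⌋ − ⌊2094/663⌋ = 1212

1212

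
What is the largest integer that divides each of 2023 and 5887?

7

Euclid: 5887 = 2·2023 + 1841; 2023 = 1·1841 + 182; 1841 = 10·182 + 21; 182 = 8·21 + 14; 21 = 1·14 + 7; 14 = 2·7 + 0. Last nonzero remainder: 7.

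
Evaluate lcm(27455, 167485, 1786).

27455 = 5 · 17² · 19; 167485 = 5 · 19 · 41 · 43; 1786 = 2 · 19 · 47
lcm takes max exponent of each prime: 2 · 5 · 17² · 19 · 41 · 43 · 47 = 4549897510

4549897510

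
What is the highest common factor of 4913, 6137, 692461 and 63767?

17

gcd(4913, 6137): 6137 = 1·4913 + 1224; 4913 = 4·1224 + 17; 1224 = 72·17 + 0 → 17
gcd(17, 692461): 692461 = 40733·17 + 0 → 17
gcd(17, 63767): 63767 = 3751·17 + 0 → 17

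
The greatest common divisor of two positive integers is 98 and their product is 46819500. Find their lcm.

477750

gcd·lcm = product, so lcm = 46819500/98 = 477750.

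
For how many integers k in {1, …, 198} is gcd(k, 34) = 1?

34 = 2·17. Inclusion–exclusion on these primes:
198 − ⌊198/2⌋ − ⌊198/17⌋ + ⌊198/34⌋ = 93

93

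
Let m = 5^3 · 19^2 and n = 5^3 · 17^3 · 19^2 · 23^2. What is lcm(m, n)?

117278837125

max exponent per prime: 5^3 · 17^3 · 19^2 · 23^2 = 117278837125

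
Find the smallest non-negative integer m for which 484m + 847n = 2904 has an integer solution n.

6

Reduce mod 847: 484m ≡ 2904 (mod 847). With g = gcd(484, 847) = 121 dividing 2904, divide through: 4m ≡ 24 (mod 7).
Since gcd(4, 7) = 1, m ≡ 24·(4)⁻¹ ≡ 6 (mod 7). Smallest non-negative: 6.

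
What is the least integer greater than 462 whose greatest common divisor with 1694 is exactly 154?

gcd(a, 1694) = 154 forces 154 | a; write a = 154s. Then gcd(154s, 154·11) = 154·gcd(s, 11), so need gcd(s, 11) = 1.
154s > 462 gives s ≥ 4. The least s ≥ 4 coprime to 11 is 4, so a = 154·4 = 616.

616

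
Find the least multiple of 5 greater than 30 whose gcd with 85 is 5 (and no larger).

35

Multiples of 5 above 30: 5·7, 5·8, … . Need the cofactor coprime to 85/5 = 17.
Checking s = 7, 8, … the first with gcd(s, 17) = 1 is s = 7, giving 35.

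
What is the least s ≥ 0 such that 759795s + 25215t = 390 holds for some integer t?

Euclid: 759795 = 30·25215 + 3345; 25215 = 7·3345 + 1800; 3345 = 1·1800 + 1545; 1800 = 1·1545 + 255; 1545 = 6·255 + 15; 255 = 17·15 + 0 → gcd = 15; 390 = 15·26.
Back-substitution yields 759795·(98) + 25215·(-2953) = 15, so one solution is s = 98·26 = 2548, t = -2953·26 = -76778.
Solutions in s differ by 25215/15 = 1681; the one in [0, 1681) is 2548 mod 1681 = 867.

867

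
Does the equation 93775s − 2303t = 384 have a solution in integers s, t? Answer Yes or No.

Yes

gcd(93775, 2303): 93775 = 40·2303 + 1655; 2303 = 1·1655 + 648; 1655 = 2·648 + 359; 648 = 1·359 + 289; 359 = 1·289 + 70; 289 = 4·70 + 9; 70 = 7·9 + 7; 9 = 1·7 + 2; 7 = 3·2 + 1; 2 = 2·1 + 0 → 1
1 divides 384, so a solution exists.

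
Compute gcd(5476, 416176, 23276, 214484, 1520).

5476 = 2² · 37²; 416176 = 2⁴ · 19 · 37²; 23276 = 2² · 11 · 23²; 214484 = 2² · 29 · 43²; 1520 = 2⁴ · 5 · 19
gcd takes min exponent of each prime: 2² = 4

4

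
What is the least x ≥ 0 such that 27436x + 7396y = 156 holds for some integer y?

723

Euclid: 27436 = 3·7396 + 5248; 7396 = 1·5248 + 2148; 5248 = 2·2148 + 952; 2148 = 2·952 + 244; 952 = 3·244 + 220; 244 = 1·220 + 24; 220 = 9·24 + 4; 24 = 6·4 + 0 → gcd = 4; 156 = 4·39.
Back-substitution yields 27436·(303) + 7396·(-1124) = 4, so one solution is x = 303·39 = 11817, y = -1124·39 = -43836.
Solutions in x differ by 7396/4 = 1849; the one in [0, 1849) is 11817 mod 1849 = 723.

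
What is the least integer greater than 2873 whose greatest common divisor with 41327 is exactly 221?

Multiples of 221 above 2873: 221·14, 221·15, … . Need the cofactor coprime to 41327/221 = 187.
Checking s = 14, 15, … the first with gcd(s, 187) = 1 is s = 14, giving 3094.

3094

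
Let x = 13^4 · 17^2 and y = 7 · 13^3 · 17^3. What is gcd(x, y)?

634933

min exponent per shared prime: 13^3 · 17^2 = 634933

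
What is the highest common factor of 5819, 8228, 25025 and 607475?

11

gcd(5819, 8228): 8228 = 1·5819 + 2409; 5819 = 2·2409 + 1001; 2409 = 2·1001 + 407; 1001 = 2·407 + 187; 407 = 2·187 + 33; 187 = 5·33 + 22; 33 = 1·22 + 11; 22 = 2·11 + 0 → 11
gcd(11, 25025): 25025 = 2275·11 + 0 → 11
gcd(11, 607475): 607475 = 55225·11 + 0 → 11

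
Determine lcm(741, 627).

8151

741 = 3 · 13 · 19; 627 = 3 · 11 · 19
max exponents: 3 · 11 · 13 · 19 = 8151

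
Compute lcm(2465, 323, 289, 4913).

13535315

lcm(2465, 323) = 2465·323/gcd = 796195/17 = 46835
lcm(46835, 289) = 46835·289/gcd = 13535315/17 = 796195
lcm(796195, 4913) = 796195·4913/gcd = 3911706035/289 = 13535315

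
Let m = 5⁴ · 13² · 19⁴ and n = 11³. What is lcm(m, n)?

18321422136875

max exponent per prime: 5⁴ · 11³ · 13² · 19⁴ = 18321422136875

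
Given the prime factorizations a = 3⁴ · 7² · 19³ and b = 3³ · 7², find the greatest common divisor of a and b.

1323

min exponent per shared prime: 3³ · 7² = 1323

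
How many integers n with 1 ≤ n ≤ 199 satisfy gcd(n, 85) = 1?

85 = 5·17. Inclusion–exclusion on these primes:
199 − ⌊199/5⌋ − ⌊199/17⌋ + ⌊199/85⌋ = 151

151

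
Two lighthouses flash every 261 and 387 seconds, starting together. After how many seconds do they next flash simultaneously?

11223

gcd first: 387 = 1·261 + 126; 261 = 2·126 + 9; 126 = 14·9 + 0 → gcd = 9
lcm = 261·387/gcd = 101007/9 = 11223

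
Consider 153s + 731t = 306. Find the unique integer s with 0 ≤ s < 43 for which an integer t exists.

2

Euclid: 731 = 4·153 + 119; 153 = 1·119 + 34; 119 = 3·34 + 17; 34 = 2·17 + 0 → gcd = 17; 306 = 17·18.
Back-substitution yields 153·(-19) + 731·(4) = 17, so one solution is s = -19·18 = -342, t = 4·18 = 72.
Solutions in s differ by 731/17 = 43; the one in [0, 43) is -342 mod 43 = 2.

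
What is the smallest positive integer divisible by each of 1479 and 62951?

1479 = 3 · 17 · 29; 62951 = 7 · 17 · 23²
max exponents: 3 · 7 · 17 · 23² · 29 = 5476737

5476737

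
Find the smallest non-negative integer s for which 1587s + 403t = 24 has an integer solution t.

128

gcd(1587, 403) = 1 (Euclid: 1587 = 3·403 + 378; 403 = 1·378 + 25; 378 = 15·25 + 3; 25 = 8·3 + 1; 3 = 3·1 + 0), and 1 | 24.
Extended Euclid: 1587·(-129) + 403·(508) = 1. Scale by 24: s₀ = -3096.
General solution s = s₀ + 403k; reducing mod 403 gives s = 128 (and t = -504).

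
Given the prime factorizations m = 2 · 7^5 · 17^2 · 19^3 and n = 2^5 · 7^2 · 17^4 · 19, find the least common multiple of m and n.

308103524767136

max exponent per prime: 2^5 · 7^5 · 17^4 · 19^3 = 308103524767136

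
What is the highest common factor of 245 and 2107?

245 = 5 · 7²
2107 = 7² · 43
Common: 7² = 49

49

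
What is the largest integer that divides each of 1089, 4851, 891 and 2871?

gcd(1089, 4851): 4851 = 4·1089 + 495; 1089 = 2·495 + 99; 495 = 5·99 + 0 → 99
gcd(99, 891): 891 = 9·99 + 0 → 99
gcd(99, 2871): 2871 = 29·99 + 0 → 99

99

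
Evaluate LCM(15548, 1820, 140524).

19117587580

15548 = 2² · 13² · 23; 1820 = 2² · 5 · 7 · 13; 140524 = 2² · 19 · 43²
lcm takes max exponent of each prime: 2² · 5 · 7 · 13² · 19 · 23 · 43² = 19117587580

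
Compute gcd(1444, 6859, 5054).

gcd(1444, 6859): 6859 = 4·1444 + 1083; 1444 = 1·1083 + 361; 1083 = 3·361 + 0 → 361
gcd(361, 5054): 5054 = 14·361 + 0 → 361

361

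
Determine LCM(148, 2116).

78292

gcd first: 2116 = 14·148 + 44; 148 = 3·44 + 16; 44 = 2·16 + 12; 16 = 1·12 + 4; 12 = 3·4 + 0 → gcd = 4
lcm = 148·2116/gcd = 313168/4 = 78292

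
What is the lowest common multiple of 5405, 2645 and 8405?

208973515

5405 = 5 · 23 · 47; 2645 = 5 · 23²; 8405 = 5 · 41²
lcm takes max exponent of each prime: 5 · 23² · 41² · 47 = 208973515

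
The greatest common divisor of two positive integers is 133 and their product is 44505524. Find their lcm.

334628

For any two positive integers, gcd × lcm equals their product. Hence lcm = 44505524 / 133 = 334628.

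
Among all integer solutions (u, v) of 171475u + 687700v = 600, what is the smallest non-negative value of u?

Euclid: 687700 = 4·171475 + 1800; 171475 = 95·1800 + 475; 1800 = 3·475 + 375; 475 = 1·375 + 100; 375 = 3·100 + 75; 100 = 1·75 + 25; 75 = 3·25 + 0 → gcd = 25; 600 = 25·24.
Back-substitution yields 171475·(7259) + 687700·(-1810) = 25, so one solution is u = 7259·24 = 174216, v = -1810·24 = -43440.
Solutions in u differ by 687700/25 = 27508; the one in [0, 27508) is 174216 mod 27508 = 9168.

9168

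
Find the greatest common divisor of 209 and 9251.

Euclid: 9251 = 44·209 + 55; 209 = 3·55 + 44; 55 = 1·44 + 11; 44 = 4·11 + 0. Last nonzero remainder: 11.

11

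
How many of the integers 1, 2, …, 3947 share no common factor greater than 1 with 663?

Prime factors of 663: 3, 13, 17. Count integers ≤ 3947 divisible by none of them.
By inclusion–exclusion: 3947 − ⌊3947/3⌋ − ⌊3947/13⌋ − ⌊3947/17⌋ + ⌊3947/39⌋ + ⌊3947/51⌋ + ⌊3947/221⌋ − ⌊3947/663⌋ = 2287.

2287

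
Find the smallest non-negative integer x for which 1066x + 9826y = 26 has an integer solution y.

Euclid: 9826 = 9·1066 + 232; 1066 = 4·232 + 138; 232 = 1·138 + 94; 138 = 1·94 + 44; 94 = 2·44 + 6; 44 = 7·6 + 2; 6 = 3·2 + 0 → gcd = 2; 26 = 2·13.
Back-substitution yields 1066·(1567) + 9826·(-170) = 2, so one solution is x = 1567·13 = 20371, y = -170·13 = -2210.
Solutions in x differ by 9826/2 = 4913; the one in [0, 4913) is 20371 mod 4913 = 719.

719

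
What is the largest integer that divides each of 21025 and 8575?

21025 = 5² · 29²
8575 = 5² · 7³
Common: 5² = 25

25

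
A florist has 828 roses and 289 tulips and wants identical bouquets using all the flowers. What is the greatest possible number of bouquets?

1

Euclid: 828 = 2·289 + 250; 289 = 1·250 + 39; 250 = 6·39 + 16; 39 = 2·16 + 7; 16 = 2·7 + 2; 7 = 3·2 + 1; 2 = 2·1 + 0. Last nonzero remainder: 1.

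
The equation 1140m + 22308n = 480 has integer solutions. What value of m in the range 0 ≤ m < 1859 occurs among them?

Reduce mod 22308: 1140m ≡ 480 (mod 22308). With g = gcd(1140, 22308) = 12 dividing 480, divide through: 95m ≡ 40 (mod 1859).
Since gcd(95, 1859) = 1, m ≡ 40·(95)⁻¹ ≡ 881 (mod 1859). Smallest non-negative: 881.

881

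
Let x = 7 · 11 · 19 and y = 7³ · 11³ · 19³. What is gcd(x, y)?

1463

min exponent per shared prime: 7 · 11 · 19 = 1463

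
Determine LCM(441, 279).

13671

441 = 3² · 7²; 279 = 3² · 31
max exponents: 3² · 7² · 31 = 13671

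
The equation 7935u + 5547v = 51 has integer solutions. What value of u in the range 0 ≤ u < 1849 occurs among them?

Euclid: 7935 = 1·5547 + 2388; 5547 = 2·2388 + 771; 2388 = 3·771 + 75; 771 = 10·75 + 21; 75 = 3·21 + 12; 21 = 1·12 + 9; 12 = 1·9 + 3; 9 = 3·3 + 0 → gcd = 3; 51 = 3·17.
Back-substitution yields 7935·(518) + 5547·(-741) = 3, so one solution is u = 518·17 = 8806, v = -741·17 = -12597.
Solutions in u differ by 5547/3 = 1849; the one in [0, 1849) is 8806 mod 1849 = 1410.

1410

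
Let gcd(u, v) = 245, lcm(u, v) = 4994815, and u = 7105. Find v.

172235

Using uv = gcd(u,v)·lcm(u,v) = 245·4994815 = 1223729675, we get v = 1223729675/7105 = 172235.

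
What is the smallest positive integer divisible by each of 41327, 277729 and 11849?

1628325127

41327 = 11 · 13 · 17²; 277729 = 17² · 31²; 11849 = 17² · 41
lcm takes max exponent of each prime: 11 · 13 · 17² · 31² · 41 = 1628325127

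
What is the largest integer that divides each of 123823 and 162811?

361

Euclid: 162811 = 1·123823 + 38988; 123823 = 3·38988 + 6859; 38988 = 5·6859 + 4693; 6859 = 1·4693 + 2166; 4693 = 2·2166 + 361; 2166 = 6·361 + 0. Last nonzero remainder: 361.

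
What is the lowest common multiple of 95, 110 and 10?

95 = 5 · 19; 110 = 2 · 5 · 11; 10 = 2 · 5
lcm takes max exponent of each prime: 2 · 5 · 11 · 19 = 2090

2090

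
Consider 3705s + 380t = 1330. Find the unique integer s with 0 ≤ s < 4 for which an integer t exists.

2

gcd(3705, 380) = 95 (Euclid: 3705 = 9·380 + 285; 380 = 1·285 + 95; 285 = 3·95 + 0), and 95 | 1330.
Extended Euclid: 3705·(-1) + 380·(10) = 95. Scale by 14: s₀ = -14.
General solution s = s₀ + 4k; reducing mod 4 gives s = 2 (and t = -16).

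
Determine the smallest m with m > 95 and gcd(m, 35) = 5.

100

Multiples of 5 above 95: 5·20, 5·21, … . Need the cofactor coprime to 35/5 = 7.
Checking s = 20, 21, … the first with gcd(s, 7) = 1 is s = 20, giving 100.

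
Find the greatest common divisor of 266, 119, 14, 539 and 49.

7

gcd(266, 119): 266 = 2·119 + 28; 119 = 4·28 + 7; 28 = 4·7 + 0 → 7
gcd(7, 14): 14 = 2·7 + 0 → 7
gcd(7, 539): 539 = 77·7 + 0 → 7
gcd(7, 49): 49 = 7·7 + 0 → 7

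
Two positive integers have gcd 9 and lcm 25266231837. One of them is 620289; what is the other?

Using uv = gcd(u,v)·lcm(u,v) = 9·25266231837 = 227396086533, we get v = 227396086533/620289 = 366597.

366597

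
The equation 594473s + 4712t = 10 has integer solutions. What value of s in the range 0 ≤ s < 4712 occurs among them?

Reduce mod 4712: 594473s ≡ 10 (mod 4712). With g = gcd(594473, 4712) = 1 dividing 10, divide through: 594473s ≡ 10 (mod 4712).
Since gcd(594473, 4712) = 1, s ≡ 10·(594473)⁻¹ ≡ 1226 (mod 4712). Smallest non-negative: 1226.

1226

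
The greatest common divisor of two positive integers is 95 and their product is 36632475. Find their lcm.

385605

gcd·lcm = product, so lcm = 36632475/95 = 385605.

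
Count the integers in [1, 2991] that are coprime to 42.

854

42 = 2·3·7. Inclusion–exclusion on these primes:
2991 − ⌊2991/2⌋ − ⌊2991/3⌋ − ⌊2991/7⌋ + ⌊2991/6⌋ + ⌊2991/14⌋ + ⌊2991/21⌋ − ⌊2991/42⌋ = 854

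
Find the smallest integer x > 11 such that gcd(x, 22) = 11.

22 = 11·2. Any x with gcd(x, 22) = 11 is a multiple of 11, say 11s, with s coprime to 2.
Need s > 11/11, so s ≥ 2. First s ≥ 2 with gcd(s, 2) = 1 is s = 3. Thus x = 11·3 = 33.

33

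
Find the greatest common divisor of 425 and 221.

17

Euclid: 425 = 1·221 + 204; 221 = 1·204 + 17; 204 = 12·17 + 0. Last nonzero remainder: 17.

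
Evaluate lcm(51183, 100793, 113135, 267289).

51183 = 3² · 11² · 47; 100793 = 7² · 11² · 17; 113135 = 5 · 11³ · 17; 267289 = 11² · 47²
lcm takes max exponent of each prime: 3² · 5 · 7² · 11³ · 17 · 47² = 110212609815

110212609815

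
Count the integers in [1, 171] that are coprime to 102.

54

102 = 2·3·17. Inclusion–exclusion on these primes:
171 − ⌊171/2⌋ − ⌊171/3⌋ − ⌊171/17⌋ + ⌊171/6⌋ + ⌊171/34⌋ + ⌊171/51⌋ − ⌊171/102⌋ = 54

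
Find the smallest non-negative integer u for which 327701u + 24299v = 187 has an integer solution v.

434

Euclid: 327701 = 13·24299 + 11814; 24299 = 2·11814 + 671; 11814 = 17·671 + 407; 671 = 1·407 + 264; 407 = 1·264 + 143; 264 = 1·143 + 121; 143 = 1·121 + 22; 121 = 5·22 + 11; 22 = 2·11 + 0 → gcd = 11; 187 = 11·17.
Back-substitution yields 327701·(-1014) + 24299·(13675) = 11, so one solution is u = -1014·17 = -17238, v = 13675·17 = 232475.
Solutions in u differ by 24299/11 = 2209; the one in [0, 2209) is -17238 mod 2209 = 434.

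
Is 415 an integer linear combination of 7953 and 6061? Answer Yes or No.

No

By Bézout, 7953s − 6061t = 415 has integer solutions iff gcd(7953, 6061) | 415.
Euclid: 7953 = 1·6061 + 1892; 6061 = 3·1892 + 385; 1892 = 4·385 + 352; 385 = 1·352 + 33; 352 = 10·33 + 22; 33 = 1·22 + 11; 22 = 2·11 + 0. gcd = 11; 415 mod 11 = 8. No.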